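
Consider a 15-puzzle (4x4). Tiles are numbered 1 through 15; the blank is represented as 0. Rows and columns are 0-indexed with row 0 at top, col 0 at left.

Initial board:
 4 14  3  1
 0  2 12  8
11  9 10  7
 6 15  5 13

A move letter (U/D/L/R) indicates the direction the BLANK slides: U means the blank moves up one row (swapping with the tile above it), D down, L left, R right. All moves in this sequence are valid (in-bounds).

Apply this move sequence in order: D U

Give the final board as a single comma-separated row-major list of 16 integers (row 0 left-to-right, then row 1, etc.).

After move 1 (D):
 4 14  3  1
11  2 12  8
 0  9 10  7
 6 15  5 13

After move 2 (U):
 4 14  3  1
 0  2 12  8
11  9 10  7
 6 15  5 13

Answer: 4, 14, 3, 1, 0, 2, 12, 8, 11, 9, 10, 7, 6, 15, 5, 13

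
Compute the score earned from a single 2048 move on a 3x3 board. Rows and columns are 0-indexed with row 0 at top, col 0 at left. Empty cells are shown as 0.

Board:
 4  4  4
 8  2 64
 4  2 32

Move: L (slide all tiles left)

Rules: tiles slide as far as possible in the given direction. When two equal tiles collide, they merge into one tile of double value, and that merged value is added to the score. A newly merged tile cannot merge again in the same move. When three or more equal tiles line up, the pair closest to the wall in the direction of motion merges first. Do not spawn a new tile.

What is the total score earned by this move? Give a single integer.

Slide left:
row 0: [4, 4, 4] -> [8, 4, 0]  score +8 (running 8)
row 1: [8, 2, 64] -> [8, 2, 64]  score +0 (running 8)
row 2: [4, 2, 32] -> [4, 2, 32]  score +0 (running 8)
Board after move:
 8  4  0
 8  2 64
 4  2 32

Answer: 8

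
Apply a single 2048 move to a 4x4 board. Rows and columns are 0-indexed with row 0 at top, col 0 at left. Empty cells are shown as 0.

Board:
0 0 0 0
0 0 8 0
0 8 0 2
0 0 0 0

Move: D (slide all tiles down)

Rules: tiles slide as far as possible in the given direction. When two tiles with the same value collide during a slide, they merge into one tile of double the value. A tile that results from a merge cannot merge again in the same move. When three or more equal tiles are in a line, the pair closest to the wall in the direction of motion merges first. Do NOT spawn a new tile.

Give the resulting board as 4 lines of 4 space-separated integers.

Answer: 0 0 0 0
0 0 0 0
0 0 0 0
0 8 8 2

Derivation:
Slide down:
col 0: [0, 0, 0, 0] -> [0, 0, 0, 0]
col 1: [0, 0, 8, 0] -> [0, 0, 0, 8]
col 2: [0, 8, 0, 0] -> [0, 0, 0, 8]
col 3: [0, 0, 2, 0] -> [0, 0, 0, 2]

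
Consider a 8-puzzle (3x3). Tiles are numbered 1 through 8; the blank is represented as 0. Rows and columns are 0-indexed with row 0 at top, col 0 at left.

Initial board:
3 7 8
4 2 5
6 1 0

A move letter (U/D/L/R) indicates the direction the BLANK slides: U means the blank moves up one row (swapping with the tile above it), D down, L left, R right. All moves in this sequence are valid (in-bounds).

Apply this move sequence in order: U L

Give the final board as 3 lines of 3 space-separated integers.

Answer: 3 7 8
4 0 2
6 1 5

Derivation:
After move 1 (U):
3 7 8
4 2 0
6 1 5

After move 2 (L):
3 7 8
4 0 2
6 1 5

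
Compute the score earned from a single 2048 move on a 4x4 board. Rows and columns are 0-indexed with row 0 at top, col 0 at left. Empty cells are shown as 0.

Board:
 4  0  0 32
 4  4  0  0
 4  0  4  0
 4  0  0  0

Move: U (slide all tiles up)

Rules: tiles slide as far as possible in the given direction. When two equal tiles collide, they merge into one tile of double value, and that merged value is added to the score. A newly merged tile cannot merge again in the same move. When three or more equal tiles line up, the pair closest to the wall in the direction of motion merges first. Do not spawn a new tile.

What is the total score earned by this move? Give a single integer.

Answer: 16

Derivation:
Slide up:
col 0: [4, 4, 4, 4] -> [8, 8, 0, 0]  score +16 (running 16)
col 1: [0, 4, 0, 0] -> [4, 0, 0, 0]  score +0 (running 16)
col 2: [0, 0, 4, 0] -> [4, 0, 0, 0]  score +0 (running 16)
col 3: [32, 0, 0, 0] -> [32, 0, 0, 0]  score +0 (running 16)
Board after move:
 8  4  4 32
 8  0  0  0
 0  0  0  0
 0  0  0  0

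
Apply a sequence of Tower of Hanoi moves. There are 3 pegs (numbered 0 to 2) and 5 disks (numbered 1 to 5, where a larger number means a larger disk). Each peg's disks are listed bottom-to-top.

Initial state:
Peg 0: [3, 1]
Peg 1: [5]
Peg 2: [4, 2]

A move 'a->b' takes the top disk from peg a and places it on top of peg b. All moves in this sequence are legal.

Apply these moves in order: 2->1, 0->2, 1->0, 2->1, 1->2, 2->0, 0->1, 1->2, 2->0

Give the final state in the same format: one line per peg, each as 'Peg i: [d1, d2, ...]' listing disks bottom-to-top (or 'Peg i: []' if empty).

After move 1 (2->1):
Peg 0: [3, 1]
Peg 1: [5, 2]
Peg 2: [4]

After move 2 (0->2):
Peg 0: [3]
Peg 1: [5, 2]
Peg 2: [4, 1]

After move 3 (1->0):
Peg 0: [3, 2]
Peg 1: [5]
Peg 2: [4, 1]

After move 4 (2->1):
Peg 0: [3, 2]
Peg 1: [5, 1]
Peg 2: [4]

After move 5 (1->2):
Peg 0: [3, 2]
Peg 1: [5]
Peg 2: [4, 1]

After move 6 (2->0):
Peg 0: [3, 2, 1]
Peg 1: [5]
Peg 2: [4]

After move 7 (0->1):
Peg 0: [3, 2]
Peg 1: [5, 1]
Peg 2: [4]

After move 8 (1->2):
Peg 0: [3, 2]
Peg 1: [5]
Peg 2: [4, 1]

After move 9 (2->0):
Peg 0: [3, 2, 1]
Peg 1: [5]
Peg 2: [4]

Answer: Peg 0: [3, 2, 1]
Peg 1: [5]
Peg 2: [4]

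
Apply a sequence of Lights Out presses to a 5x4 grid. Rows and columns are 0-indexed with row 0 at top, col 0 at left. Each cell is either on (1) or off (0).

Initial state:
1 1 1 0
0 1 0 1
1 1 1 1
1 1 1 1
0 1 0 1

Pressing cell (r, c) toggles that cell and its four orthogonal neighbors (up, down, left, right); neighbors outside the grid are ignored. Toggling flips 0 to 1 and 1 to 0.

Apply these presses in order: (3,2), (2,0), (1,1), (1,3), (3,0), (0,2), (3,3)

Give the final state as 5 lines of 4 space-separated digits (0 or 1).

Answer: 1 1 0 0
0 0 1 0
1 1 0 1
1 1 1 1
1 1 1 0

Derivation:
After press 1 at (3,2):
1 1 1 0
0 1 0 1
1 1 0 1
1 0 0 0
0 1 1 1

After press 2 at (2,0):
1 1 1 0
1 1 0 1
0 0 0 1
0 0 0 0
0 1 1 1

After press 3 at (1,1):
1 0 1 0
0 0 1 1
0 1 0 1
0 0 0 0
0 1 1 1

After press 4 at (1,3):
1 0 1 1
0 0 0 0
0 1 0 0
0 0 0 0
0 1 1 1

After press 5 at (3,0):
1 0 1 1
0 0 0 0
1 1 0 0
1 1 0 0
1 1 1 1

After press 6 at (0,2):
1 1 0 0
0 0 1 0
1 1 0 0
1 1 0 0
1 1 1 1

After press 7 at (3,3):
1 1 0 0
0 0 1 0
1 1 0 1
1 1 1 1
1 1 1 0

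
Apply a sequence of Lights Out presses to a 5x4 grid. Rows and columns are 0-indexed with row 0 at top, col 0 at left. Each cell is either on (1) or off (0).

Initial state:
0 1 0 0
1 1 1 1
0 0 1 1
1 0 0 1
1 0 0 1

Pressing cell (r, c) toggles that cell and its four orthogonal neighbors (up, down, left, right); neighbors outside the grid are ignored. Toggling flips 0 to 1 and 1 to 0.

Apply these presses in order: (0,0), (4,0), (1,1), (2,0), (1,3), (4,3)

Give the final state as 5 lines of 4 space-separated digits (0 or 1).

After press 1 at (0,0):
1 0 0 0
0 1 1 1
0 0 1 1
1 0 0 1
1 0 0 1

After press 2 at (4,0):
1 0 0 0
0 1 1 1
0 0 1 1
0 0 0 1
0 1 0 1

After press 3 at (1,1):
1 1 0 0
1 0 0 1
0 1 1 1
0 0 0 1
0 1 0 1

After press 4 at (2,0):
1 1 0 0
0 0 0 1
1 0 1 1
1 0 0 1
0 1 0 1

After press 5 at (1,3):
1 1 0 1
0 0 1 0
1 0 1 0
1 0 0 1
0 1 0 1

After press 6 at (4,3):
1 1 0 1
0 0 1 0
1 0 1 0
1 0 0 0
0 1 1 0

Answer: 1 1 0 1
0 0 1 0
1 0 1 0
1 0 0 0
0 1 1 0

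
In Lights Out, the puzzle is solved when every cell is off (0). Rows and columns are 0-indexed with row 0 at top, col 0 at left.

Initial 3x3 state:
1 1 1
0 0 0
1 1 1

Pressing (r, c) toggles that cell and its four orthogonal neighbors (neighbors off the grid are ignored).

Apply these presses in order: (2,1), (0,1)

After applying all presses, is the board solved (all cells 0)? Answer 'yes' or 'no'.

After press 1 at (2,1):
1 1 1
0 1 0
0 0 0

After press 2 at (0,1):
0 0 0
0 0 0
0 0 0

Lights still on: 0

Answer: yes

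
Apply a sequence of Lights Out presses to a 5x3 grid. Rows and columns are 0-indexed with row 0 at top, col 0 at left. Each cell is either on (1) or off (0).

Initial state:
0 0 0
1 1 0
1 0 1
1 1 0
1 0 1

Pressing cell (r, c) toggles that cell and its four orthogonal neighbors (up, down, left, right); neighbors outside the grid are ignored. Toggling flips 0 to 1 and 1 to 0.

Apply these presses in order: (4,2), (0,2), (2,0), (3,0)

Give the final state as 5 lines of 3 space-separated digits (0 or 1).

Answer: 0 1 1
0 1 1
1 1 1
1 0 1
0 1 0

Derivation:
After press 1 at (4,2):
0 0 0
1 1 0
1 0 1
1 1 1
1 1 0

After press 2 at (0,2):
0 1 1
1 1 1
1 0 1
1 1 1
1 1 0

After press 3 at (2,0):
0 1 1
0 1 1
0 1 1
0 1 1
1 1 0

After press 4 at (3,0):
0 1 1
0 1 1
1 1 1
1 0 1
0 1 0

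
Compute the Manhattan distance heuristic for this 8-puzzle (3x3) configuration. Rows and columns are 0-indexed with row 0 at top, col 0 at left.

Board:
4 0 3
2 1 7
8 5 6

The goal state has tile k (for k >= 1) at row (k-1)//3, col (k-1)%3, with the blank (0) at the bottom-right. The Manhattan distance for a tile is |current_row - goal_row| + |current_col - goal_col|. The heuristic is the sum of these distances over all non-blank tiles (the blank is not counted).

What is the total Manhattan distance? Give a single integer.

Tile 4: (0,0)->(1,0) = 1
Tile 3: (0,2)->(0,2) = 0
Tile 2: (1,0)->(0,1) = 2
Tile 1: (1,1)->(0,0) = 2
Tile 7: (1,2)->(2,0) = 3
Tile 8: (2,0)->(2,1) = 1
Tile 5: (2,1)->(1,1) = 1
Tile 6: (2,2)->(1,2) = 1
Sum: 1 + 0 + 2 + 2 + 3 + 1 + 1 + 1 = 11

Answer: 11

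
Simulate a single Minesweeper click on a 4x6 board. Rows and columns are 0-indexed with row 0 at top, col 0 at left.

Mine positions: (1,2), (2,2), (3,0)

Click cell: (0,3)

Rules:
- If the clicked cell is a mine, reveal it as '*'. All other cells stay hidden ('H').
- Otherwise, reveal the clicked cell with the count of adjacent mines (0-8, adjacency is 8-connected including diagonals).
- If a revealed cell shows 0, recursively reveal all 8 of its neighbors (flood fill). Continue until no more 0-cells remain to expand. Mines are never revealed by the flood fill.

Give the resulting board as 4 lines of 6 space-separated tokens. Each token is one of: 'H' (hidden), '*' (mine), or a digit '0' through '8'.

H H H 1 H H
H H H H H H
H H H H H H
H H H H H H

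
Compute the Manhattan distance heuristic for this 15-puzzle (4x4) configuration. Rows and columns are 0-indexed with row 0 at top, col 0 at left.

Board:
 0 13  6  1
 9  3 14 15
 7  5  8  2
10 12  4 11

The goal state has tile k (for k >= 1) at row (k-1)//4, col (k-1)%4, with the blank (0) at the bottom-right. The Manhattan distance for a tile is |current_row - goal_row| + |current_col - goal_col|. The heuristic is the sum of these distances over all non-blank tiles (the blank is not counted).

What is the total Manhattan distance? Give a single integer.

Answer: 40

Derivation:
Tile 13: at (0,1), goal (3,0), distance |0-3|+|1-0| = 4
Tile 6: at (0,2), goal (1,1), distance |0-1|+|2-1| = 2
Tile 1: at (0,3), goal (0,0), distance |0-0|+|3-0| = 3
Tile 9: at (1,0), goal (2,0), distance |1-2|+|0-0| = 1
Tile 3: at (1,1), goal (0,2), distance |1-0|+|1-2| = 2
Tile 14: at (1,2), goal (3,1), distance |1-3|+|2-1| = 3
Tile 15: at (1,3), goal (3,2), distance |1-3|+|3-2| = 3
Tile 7: at (2,0), goal (1,2), distance |2-1|+|0-2| = 3
Tile 5: at (2,1), goal (1,0), distance |2-1|+|1-0| = 2
Tile 8: at (2,2), goal (1,3), distance |2-1|+|2-3| = 2
Tile 2: at (2,3), goal (0,1), distance |2-0|+|3-1| = 4
Tile 10: at (3,0), goal (2,1), distance |3-2|+|0-1| = 2
Tile 12: at (3,1), goal (2,3), distance |3-2|+|1-3| = 3
Tile 4: at (3,2), goal (0,3), distance |3-0|+|2-3| = 4
Tile 11: at (3,3), goal (2,2), distance |3-2|+|3-2| = 2
Sum: 4 + 2 + 3 + 1 + 2 + 3 + 3 + 3 + 2 + 2 + 4 + 2 + 3 + 4 + 2 = 40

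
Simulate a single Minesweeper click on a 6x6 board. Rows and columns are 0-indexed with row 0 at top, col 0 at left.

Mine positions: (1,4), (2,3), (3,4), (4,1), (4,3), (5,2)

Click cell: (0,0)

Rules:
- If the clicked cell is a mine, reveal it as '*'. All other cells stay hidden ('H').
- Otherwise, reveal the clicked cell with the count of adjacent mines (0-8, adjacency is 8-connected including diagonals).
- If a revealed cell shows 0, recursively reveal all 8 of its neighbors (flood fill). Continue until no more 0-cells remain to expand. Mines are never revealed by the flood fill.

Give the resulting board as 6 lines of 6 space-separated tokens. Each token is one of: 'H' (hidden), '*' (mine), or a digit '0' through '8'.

0 0 0 1 H H
0 0 1 2 H H
0 0 1 H H H
1 1 3 H H H
H H H H H H
H H H H H H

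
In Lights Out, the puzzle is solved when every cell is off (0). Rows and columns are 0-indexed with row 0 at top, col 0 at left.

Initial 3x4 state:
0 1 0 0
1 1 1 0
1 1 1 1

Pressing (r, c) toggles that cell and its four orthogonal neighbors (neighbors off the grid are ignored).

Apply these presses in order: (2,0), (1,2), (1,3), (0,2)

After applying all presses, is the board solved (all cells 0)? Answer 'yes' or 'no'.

Answer: yes

Derivation:
After press 1 at (2,0):
0 1 0 0
0 1 1 0
0 0 1 1

After press 2 at (1,2):
0 1 1 0
0 0 0 1
0 0 0 1

After press 3 at (1,3):
0 1 1 1
0 0 1 0
0 0 0 0

After press 4 at (0,2):
0 0 0 0
0 0 0 0
0 0 0 0

Lights still on: 0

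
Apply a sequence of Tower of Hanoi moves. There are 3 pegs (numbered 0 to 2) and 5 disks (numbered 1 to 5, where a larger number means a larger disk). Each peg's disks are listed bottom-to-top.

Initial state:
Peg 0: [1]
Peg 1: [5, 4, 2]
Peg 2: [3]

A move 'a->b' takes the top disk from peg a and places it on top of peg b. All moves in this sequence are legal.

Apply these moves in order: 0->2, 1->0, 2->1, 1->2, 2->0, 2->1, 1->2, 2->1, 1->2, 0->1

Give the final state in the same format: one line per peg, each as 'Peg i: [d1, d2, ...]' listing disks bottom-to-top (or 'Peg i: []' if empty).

After move 1 (0->2):
Peg 0: []
Peg 1: [5, 4, 2]
Peg 2: [3, 1]

After move 2 (1->0):
Peg 0: [2]
Peg 1: [5, 4]
Peg 2: [3, 1]

After move 3 (2->1):
Peg 0: [2]
Peg 1: [5, 4, 1]
Peg 2: [3]

After move 4 (1->2):
Peg 0: [2]
Peg 1: [5, 4]
Peg 2: [3, 1]

After move 5 (2->0):
Peg 0: [2, 1]
Peg 1: [5, 4]
Peg 2: [3]

After move 6 (2->1):
Peg 0: [2, 1]
Peg 1: [5, 4, 3]
Peg 2: []

After move 7 (1->2):
Peg 0: [2, 1]
Peg 1: [5, 4]
Peg 2: [3]

After move 8 (2->1):
Peg 0: [2, 1]
Peg 1: [5, 4, 3]
Peg 2: []

After move 9 (1->2):
Peg 0: [2, 1]
Peg 1: [5, 4]
Peg 2: [3]

After move 10 (0->1):
Peg 0: [2]
Peg 1: [5, 4, 1]
Peg 2: [3]

Answer: Peg 0: [2]
Peg 1: [5, 4, 1]
Peg 2: [3]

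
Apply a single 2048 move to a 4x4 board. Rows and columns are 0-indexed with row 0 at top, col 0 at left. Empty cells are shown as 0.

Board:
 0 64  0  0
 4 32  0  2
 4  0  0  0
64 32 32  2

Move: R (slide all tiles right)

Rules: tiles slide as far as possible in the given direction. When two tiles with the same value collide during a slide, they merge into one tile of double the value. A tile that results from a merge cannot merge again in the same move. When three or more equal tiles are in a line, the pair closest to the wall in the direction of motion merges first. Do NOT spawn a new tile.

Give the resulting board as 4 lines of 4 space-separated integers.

Slide right:
row 0: [0, 64, 0, 0] -> [0, 0, 0, 64]
row 1: [4, 32, 0, 2] -> [0, 4, 32, 2]
row 2: [4, 0, 0, 0] -> [0, 0, 0, 4]
row 3: [64, 32, 32, 2] -> [0, 64, 64, 2]

Answer:  0  0  0 64
 0  4 32  2
 0  0  0  4
 0 64 64  2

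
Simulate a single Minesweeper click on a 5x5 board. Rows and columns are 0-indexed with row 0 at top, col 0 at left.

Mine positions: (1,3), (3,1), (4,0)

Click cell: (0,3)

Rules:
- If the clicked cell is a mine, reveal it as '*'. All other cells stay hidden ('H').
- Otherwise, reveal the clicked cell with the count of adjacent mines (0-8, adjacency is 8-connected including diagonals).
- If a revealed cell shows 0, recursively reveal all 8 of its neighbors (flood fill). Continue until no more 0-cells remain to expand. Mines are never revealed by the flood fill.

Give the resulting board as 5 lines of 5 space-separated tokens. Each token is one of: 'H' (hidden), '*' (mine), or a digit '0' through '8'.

H H H 1 H
H H H H H
H H H H H
H H H H H
H H H H H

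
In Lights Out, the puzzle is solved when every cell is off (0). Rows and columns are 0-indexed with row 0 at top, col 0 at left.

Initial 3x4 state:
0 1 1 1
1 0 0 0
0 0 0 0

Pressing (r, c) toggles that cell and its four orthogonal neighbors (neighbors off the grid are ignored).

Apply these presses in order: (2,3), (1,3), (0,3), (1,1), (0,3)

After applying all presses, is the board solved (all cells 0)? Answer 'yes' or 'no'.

After press 1 at (2,3):
0 1 1 1
1 0 0 1
0 0 1 1

After press 2 at (1,3):
0 1 1 0
1 0 1 0
0 0 1 0

After press 3 at (0,3):
0 1 0 1
1 0 1 1
0 0 1 0

After press 4 at (1,1):
0 0 0 1
0 1 0 1
0 1 1 0

After press 5 at (0,3):
0 0 1 0
0 1 0 0
0 1 1 0

Lights still on: 4

Answer: no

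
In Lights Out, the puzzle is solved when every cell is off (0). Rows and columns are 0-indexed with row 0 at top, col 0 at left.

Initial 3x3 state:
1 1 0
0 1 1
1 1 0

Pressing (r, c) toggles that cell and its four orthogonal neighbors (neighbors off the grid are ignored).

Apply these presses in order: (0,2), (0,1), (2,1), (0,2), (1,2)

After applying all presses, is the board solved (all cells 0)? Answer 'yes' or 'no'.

Answer: yes

Derivation:
After press 1 at (0,2):
1 0 1
0 1 0
1 1 0

After press 2 at (0,1):
0 1 0
0 0 0
1 1 0

After press 3 at (2,1):
0 1 0
0 1 0
0 0 1

After press 4 at (0,2):
0 0 1
0 1 1
0 0 1

After press 5 at (1,2):
0 0 0
0 0 0
0 0 0

Lights still on: 0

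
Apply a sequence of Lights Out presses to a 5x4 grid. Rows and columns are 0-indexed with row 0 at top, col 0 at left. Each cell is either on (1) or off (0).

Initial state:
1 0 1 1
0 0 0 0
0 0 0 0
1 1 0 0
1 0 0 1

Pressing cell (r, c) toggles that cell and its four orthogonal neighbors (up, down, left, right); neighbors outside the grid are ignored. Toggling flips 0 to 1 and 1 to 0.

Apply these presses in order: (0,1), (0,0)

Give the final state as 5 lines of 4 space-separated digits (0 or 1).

After press 1 at (0,1):
0 1 0 1
0 1 0 0
0 0 0 0
1 1 0 0
1 0 0 1

After press 2 at (0,0):
1 0 0 1
1 1 0 0
0 0 0 0
1 1 0 0
1 0 0 1

Answer: 1 0 0 1
1 1 0 0
0 0 0 0
1 1 0 0
1 0 0 1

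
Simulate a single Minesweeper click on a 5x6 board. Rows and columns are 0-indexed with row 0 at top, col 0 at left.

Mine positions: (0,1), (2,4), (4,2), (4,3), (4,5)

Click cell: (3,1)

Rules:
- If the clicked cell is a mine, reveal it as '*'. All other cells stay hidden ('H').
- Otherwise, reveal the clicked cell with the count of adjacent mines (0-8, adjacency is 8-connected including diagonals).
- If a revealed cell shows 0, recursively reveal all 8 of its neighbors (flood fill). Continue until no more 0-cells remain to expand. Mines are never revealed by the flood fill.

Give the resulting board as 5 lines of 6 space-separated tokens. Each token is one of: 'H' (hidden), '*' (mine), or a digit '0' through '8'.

H H H H H H
H H H H H H
H H H H H H
H 1 H H H H
H H H H H H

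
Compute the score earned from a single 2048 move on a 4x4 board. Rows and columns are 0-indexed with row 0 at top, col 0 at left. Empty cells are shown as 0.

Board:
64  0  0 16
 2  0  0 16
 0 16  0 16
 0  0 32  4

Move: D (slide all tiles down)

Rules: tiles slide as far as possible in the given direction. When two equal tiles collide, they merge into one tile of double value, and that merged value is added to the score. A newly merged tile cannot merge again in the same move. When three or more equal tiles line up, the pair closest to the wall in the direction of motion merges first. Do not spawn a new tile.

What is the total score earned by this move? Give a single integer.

Answer: 32

Derivation:
Slide down:
col 0: [64, 2, 0, 0] -> [0, 0, 64, 2]  score +0 (running 0)
col 1: [0, 0, 16, 0] -> [0, 0, 0, 16]  score +0 (running 0)
col 2: [0, 0, 0, 32] -> [0, 0, 0, 32]  score +0 (running 0)
col 3: [16, 16, 16, 4] -> [0, 16, 32, 4]  score +32 (running 32)
Board after move:
 0  0  0  0
 0  0  0 16
64  0  0 32
 2 16 32  4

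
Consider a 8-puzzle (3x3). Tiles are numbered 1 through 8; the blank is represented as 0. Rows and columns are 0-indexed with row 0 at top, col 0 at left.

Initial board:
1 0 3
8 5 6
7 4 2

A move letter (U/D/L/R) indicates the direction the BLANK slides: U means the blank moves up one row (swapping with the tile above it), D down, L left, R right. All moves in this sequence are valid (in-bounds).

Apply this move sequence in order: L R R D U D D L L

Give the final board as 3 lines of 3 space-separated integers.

Answer: 1 3 6
8 5 2
0 7 4

Derivation:
After move 1 (L):
0 1 3
8 5 6
7 4 2

After move 2 (R):
1 0 3
8 5 6
7 4 2

After move 3 (R):
1 3 0
8 5 6
7 4 2

After move 4 (D):
1 3 6
8 5 0
7 4 2

After move 5 (U):
1 3 0
8 5 6
7 4 2

After move 6 (D):
1 3 6
8 5 0
7 4 2

After move 7 (D):
1 3 6
8 5 2
7 4 0

After move 8 (L):
1 3 6
8 5 2
7 0 4

After move 9 (L):
1 3 6
8 5 2
0 7 4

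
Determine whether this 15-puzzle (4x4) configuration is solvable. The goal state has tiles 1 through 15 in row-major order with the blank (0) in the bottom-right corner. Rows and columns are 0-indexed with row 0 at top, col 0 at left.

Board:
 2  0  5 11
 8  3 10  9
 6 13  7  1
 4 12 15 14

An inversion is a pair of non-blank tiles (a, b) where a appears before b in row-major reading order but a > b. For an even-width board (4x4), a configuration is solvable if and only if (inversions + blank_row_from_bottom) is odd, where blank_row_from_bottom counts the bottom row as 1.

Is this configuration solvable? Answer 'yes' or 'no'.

Answer: no

Derivation:
Inversions: 36
Blank is in row 0 (0-indexed from top), which is row 4 counting from the bottom (bottom = 1).
36 + 4 = 40, which is even, so the puzzle is not solvable.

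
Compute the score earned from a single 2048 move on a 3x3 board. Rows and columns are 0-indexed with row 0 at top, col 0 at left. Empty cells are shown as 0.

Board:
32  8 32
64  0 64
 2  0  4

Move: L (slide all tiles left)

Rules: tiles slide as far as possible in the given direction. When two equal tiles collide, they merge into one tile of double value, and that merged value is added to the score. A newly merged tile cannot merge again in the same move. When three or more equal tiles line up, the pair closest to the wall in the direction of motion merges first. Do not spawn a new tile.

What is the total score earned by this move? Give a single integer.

Answer: 128

Derivation:
Slide left:
row 0: [32, 8, 32] -> [32, 8, 32]  score +0 (running 0)
row 1: [64, 0, 64] -> [128, 0, 0]  score +128 (running 128)
row 2: [2, 0, 4] -> [2, 4, 0]  score +0 (running 128)
Board after move:
 32   8  32
128   0   0
  2   4   0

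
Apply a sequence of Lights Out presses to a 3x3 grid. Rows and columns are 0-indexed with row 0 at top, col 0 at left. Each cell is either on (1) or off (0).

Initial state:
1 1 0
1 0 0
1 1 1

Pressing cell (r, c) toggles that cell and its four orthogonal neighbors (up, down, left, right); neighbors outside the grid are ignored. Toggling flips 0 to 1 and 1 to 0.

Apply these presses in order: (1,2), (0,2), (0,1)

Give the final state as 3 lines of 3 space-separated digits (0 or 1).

After press 1 at (1,2):
1 1 1
1 1 1
1 1 0

After press 2 at (0,2):
1 0 0
1 1 0
1 1 0

After press 3 at (0,1):
0 1 1
1 0 0
1 1 0

Answer: 0 1 1
1 0 0
1 1 0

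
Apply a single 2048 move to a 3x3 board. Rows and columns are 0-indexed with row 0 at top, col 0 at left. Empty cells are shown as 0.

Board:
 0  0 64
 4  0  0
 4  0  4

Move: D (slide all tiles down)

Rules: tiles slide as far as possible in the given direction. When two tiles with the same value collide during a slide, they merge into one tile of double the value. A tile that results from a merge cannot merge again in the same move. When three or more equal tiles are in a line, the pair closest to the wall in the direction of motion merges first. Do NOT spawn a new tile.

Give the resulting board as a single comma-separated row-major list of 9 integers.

Answer: 0, 0, 0, 0, 0, 64, 8, 0, 4

Derivation:
Slide down:
col 0: [0, 4, 4] -> [0, 0, 8]
col 1: [0, 0, 0] -> [0, 0, 0]
col 2: [64, 0, 4] -> [0, 64, 4]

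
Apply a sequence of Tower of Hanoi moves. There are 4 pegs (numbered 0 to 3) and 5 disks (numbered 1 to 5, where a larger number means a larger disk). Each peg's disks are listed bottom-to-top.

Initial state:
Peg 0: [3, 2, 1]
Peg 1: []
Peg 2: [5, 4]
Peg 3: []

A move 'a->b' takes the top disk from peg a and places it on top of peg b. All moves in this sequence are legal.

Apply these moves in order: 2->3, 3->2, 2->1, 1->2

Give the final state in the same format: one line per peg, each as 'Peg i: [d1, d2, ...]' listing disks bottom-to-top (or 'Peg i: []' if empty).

Answer: Peg 0: [3, 2, 1]
Peg 1: []
Peg 2: [5, 4]
Peg 3: []

Derivation:
After move 1 (2->3):
Peg 0: [3, 2, 1]
Peg 1: []
Peg 2: [5]
Peg 3: [4]

After move 2 (3->2):
Peg 0: [3, 2, 1]
Peg 1: []
Peg 2: [5, 4]
Peg 3: []

After move 3 (2->1):
Peg 0: [3, 2, 1]
Peg 1: [4]
Peg 2: [5]
Peg 3: []

After move 4 (1->2):
Peg 0: [3, 2, 1]
Peg 1: []
Peg 2: [5, 4]
Peg 3: []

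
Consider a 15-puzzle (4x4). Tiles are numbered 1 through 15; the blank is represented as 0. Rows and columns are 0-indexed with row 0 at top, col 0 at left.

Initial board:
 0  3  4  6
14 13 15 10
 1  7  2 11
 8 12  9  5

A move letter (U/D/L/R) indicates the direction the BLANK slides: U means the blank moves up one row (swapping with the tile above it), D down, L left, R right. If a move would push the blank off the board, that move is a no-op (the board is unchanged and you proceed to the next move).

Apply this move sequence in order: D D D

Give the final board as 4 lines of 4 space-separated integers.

After move 1 (D):
14  3  4  6
 0 13 15 10
 1  7  2 11
 8 12  9  5

After move 2 (D):
14  3  4  6
 1 13 15 10
 0  7  2 11
 8 12  9  5

After move 3 (D):
14  3  4  6
 1 13 15 10
 8  7  2 11
 0 12  9  5

Answer: 14  3  4  6
 1 13 15 10
 8  7  2 11
 0 12  9  5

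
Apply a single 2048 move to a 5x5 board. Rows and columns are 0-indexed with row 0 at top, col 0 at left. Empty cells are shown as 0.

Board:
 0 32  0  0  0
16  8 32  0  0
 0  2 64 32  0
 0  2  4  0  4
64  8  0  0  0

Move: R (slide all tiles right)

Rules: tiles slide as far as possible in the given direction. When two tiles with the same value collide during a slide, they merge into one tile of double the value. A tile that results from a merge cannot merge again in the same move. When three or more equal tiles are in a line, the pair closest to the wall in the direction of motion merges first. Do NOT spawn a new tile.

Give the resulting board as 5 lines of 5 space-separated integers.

Slide right:
row 0: [0, 32, 0, 0, 0] -> [0, 0, 0, 0, 32]
row 1: [16, 8, 32, 0, 0] -> [0, 0, 16, 8, 32]
row 2: [0, 2, 64, 32, 0] -> [0, 0, 2, 64, 32]
row 3: [0, 2, 4, 0, 4] -> [0, 0, 0, 2, 8]
row 4: [64, 8, 0, 0, 0] -> [0, 0, 0, 64, 8]

Answer:  0  0  0  0 32
 0  0 16  8 32
 0  0  2 64 32
 0  0  0  2  8
 0  0  0 64  8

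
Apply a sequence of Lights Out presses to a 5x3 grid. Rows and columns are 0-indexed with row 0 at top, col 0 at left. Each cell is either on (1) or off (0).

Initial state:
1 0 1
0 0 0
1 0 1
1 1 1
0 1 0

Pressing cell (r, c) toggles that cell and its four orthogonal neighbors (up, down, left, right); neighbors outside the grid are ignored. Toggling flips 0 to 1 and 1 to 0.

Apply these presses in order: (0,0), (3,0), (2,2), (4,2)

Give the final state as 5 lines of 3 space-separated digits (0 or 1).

Answer: 0 1 1
1 0 1
0 1 0
0 0 1
1 0 1

Derivation:
After press 1 at (0,0):
0 1 1
1 0 0
1 0 1
1 1 1
0 1 0

After press 2 at (3,0):
0 1 1
1 0 0
0 0 1
0 0 1
1 1 0

After press 3 at (2,2):
0 1 1
1 0 1
0 1 0
0 0 0
1 1 0

After press 4 at (4,2):
0 1 1
1 0 1
0 1 0
0 0 1
1 0 1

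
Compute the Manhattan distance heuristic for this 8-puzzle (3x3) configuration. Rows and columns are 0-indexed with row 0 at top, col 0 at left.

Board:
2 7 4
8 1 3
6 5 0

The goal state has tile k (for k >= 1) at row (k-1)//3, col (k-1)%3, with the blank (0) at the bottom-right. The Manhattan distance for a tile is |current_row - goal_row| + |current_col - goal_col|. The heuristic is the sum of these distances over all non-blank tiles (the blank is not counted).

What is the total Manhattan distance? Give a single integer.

Answer: 16

Derivation:
Tile 2: at (0,0), goal (0,1), distance |0-0|+|0-1| = 1
Tile 7: at (0,1), goal (2,0), distance |0-2|+|1-0| = 3
Tile 4: at (0,2), goal (1,0), distance |0-1|+|2-0| = 3
Tile 8: at (1,0), goal (2,1), distance |1-2|+|0-1| = 2
Tile 1: at (1,1), goal (0,0), distance |1-0|+|1-0| = 2
Tile 3: at (1,2), goal (0,2), distance |1-0|+|2-2| = 1
Tile 6: at (2,0), goal (1,2), distance |2-1|+|0-2| = 3
Tile 5: at (2,1), goal (1,1), distance |2-1|+|1-1| = 1
Sum: 1 + 3 + 3 + 2 + 2 + 1 + 3 + 1 = 16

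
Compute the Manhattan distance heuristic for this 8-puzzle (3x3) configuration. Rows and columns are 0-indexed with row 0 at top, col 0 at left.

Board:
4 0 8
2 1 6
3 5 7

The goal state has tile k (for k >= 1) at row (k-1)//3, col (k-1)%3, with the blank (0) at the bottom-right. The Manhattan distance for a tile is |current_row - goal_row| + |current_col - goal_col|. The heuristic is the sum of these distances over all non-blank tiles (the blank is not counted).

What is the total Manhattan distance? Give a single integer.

Tile 4: (0,0)->(1,0) = 1
Tile 8: (0,2)->(2,1) = 3
Tile 2: (1,0)->(0,1) = 2
Tile 1: (1,1)->(0,0) = 2
Tile 6: (1,2)->(1,2) = 0
Tile 3: (2,0)->(0,2) = 4
Tile 5: (2,1)->(1,1) = 1
Tile 7: (2,2)->(2,0) = 2
Sum: 1 + 3 + 2 + 2 + 0 + 4 + 1 + 2 = 15

Answer: 15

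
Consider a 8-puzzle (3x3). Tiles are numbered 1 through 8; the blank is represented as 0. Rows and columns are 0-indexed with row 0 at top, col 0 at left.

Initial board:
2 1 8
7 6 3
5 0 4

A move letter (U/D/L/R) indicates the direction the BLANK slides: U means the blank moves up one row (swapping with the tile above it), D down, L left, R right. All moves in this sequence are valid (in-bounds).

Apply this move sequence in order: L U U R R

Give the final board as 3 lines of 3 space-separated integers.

Answer: 1 8 0
2 6 3
7 5 4

Derivation:
After move 1 (L):
2 1 8
7 6 3
0 5 4

After move 2 (U):
2 1 8
0 6 3
7 5 4

After move 3 (U):
0 1 8
2 6 3
7 5 4

After move 4 (R):
1 0 8
2 6 3
7 5 4

After move 5 (R):
1 8 0
2 6 3
7 5 4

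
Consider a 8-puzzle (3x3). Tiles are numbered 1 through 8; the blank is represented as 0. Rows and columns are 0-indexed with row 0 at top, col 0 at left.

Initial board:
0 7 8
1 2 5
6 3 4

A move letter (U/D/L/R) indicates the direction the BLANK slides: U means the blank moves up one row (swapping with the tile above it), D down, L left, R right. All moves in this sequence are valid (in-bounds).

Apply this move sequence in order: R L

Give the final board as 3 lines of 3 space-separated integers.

After move 1 (R):
7 0 8
1 2 5
6 3 4

After move 2 (L):
0 7 8
1 2 5
6 3 4

Answer: 0 7 8
1 2 5
6 3 4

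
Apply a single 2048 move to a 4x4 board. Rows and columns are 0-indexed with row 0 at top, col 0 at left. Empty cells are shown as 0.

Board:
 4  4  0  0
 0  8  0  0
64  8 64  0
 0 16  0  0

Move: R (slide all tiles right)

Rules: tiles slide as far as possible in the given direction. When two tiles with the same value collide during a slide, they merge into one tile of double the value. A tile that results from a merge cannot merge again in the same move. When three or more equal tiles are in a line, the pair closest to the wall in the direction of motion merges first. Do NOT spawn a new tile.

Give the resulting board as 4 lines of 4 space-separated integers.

Answer:  0  0  0  8
 0  0  0  8
 0 64  8 64
 0  0  0 16

Derivation:
Slide right:
row 0: [4, 4, 0, 0] -> [0, 0, 0, 8]
row 1: [0, 8, 0, 0] -> [0, 0, 0, 8]
row 2: [64, 8, 64, 0] -> [0, 64, 8, 64]
row 3: [0, 16, 0, 0] -> [0, 0, 0, 16]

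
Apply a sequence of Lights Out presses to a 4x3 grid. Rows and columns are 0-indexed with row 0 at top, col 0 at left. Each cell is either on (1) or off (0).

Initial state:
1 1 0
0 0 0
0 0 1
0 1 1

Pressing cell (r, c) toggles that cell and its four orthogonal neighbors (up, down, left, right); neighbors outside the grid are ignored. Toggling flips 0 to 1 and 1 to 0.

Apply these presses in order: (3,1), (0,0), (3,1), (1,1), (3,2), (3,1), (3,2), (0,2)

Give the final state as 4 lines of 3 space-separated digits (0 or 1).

Answer: 0 0 1
0 1 0
0 0 1
1 0 0

Derivation:
After press 1 at (3,1):
1 1 0
0 0 0
0 1 1
1 0 0

After press 2 at (0,0):
0 0 0
1 0 0
0 1 1
1 0 0

After press 3 at (3,1):
0 0 0
1 0 0
0 0 1
0 1 1

After press 4 at (1,1):
0 1 0
0 1 1
0 1 1
0 1 1

After press 5 at (3,2):
0 1 0
0 1 1
0 1 0
0 0 0

After press 6 at (3,1):
0 1 0
0 1 1
0 0 0
1 1 1

After press 7 at (3,2):
0 1 0
0 1 1
0 0 1
1 0 0

After press 8 at (0,2):
0 0 1
0 1 0
0 0 1
1 0 0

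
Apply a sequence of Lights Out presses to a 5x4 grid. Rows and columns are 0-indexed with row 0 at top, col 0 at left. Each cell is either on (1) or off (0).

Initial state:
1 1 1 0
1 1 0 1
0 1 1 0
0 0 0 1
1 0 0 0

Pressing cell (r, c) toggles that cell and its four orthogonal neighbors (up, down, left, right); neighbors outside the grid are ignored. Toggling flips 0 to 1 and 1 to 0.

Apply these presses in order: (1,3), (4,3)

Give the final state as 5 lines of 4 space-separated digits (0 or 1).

Answer: 1 1 1 1
1 1 1 0
0 1 1 1
0 0 0 0
1 0 1 1

Derivation:
After press 1 at (1,3):
1 1 1 1
1 1 1 0
0 1 1 1
0 0 0 1
1 0 0 0

After press 2 at (4,3):
1 1 1 1
1 1 1 0
0 1 1 1
0 0 0 0
1 0 1 1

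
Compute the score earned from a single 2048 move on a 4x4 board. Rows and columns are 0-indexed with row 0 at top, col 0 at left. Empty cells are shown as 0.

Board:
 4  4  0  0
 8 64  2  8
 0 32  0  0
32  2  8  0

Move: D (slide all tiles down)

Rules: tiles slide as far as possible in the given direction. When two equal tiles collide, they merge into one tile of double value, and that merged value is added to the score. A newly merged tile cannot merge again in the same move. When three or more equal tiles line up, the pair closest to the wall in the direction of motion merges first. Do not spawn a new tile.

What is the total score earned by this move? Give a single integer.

Slide down:
col 0: [4, 8, 0, 32] -> [0, 4, 8, 32]  score +0 (running 0)
col 1: [4, 64, 32, 2] -> [4, 64, 32, 2]  score +0 (running 0)
col 2: [0, 2, 0, 8] -> [0, 0, 2, 8]  score +0 (running 0)
col 3: [0, 8, 0, 0] -> [0, 0, 0, 8]  score +0 (running 0)
Board after move:
 0  4  0  0
 4 64  0  0
 8 32  2  0
32  2  8  8

Answer: 0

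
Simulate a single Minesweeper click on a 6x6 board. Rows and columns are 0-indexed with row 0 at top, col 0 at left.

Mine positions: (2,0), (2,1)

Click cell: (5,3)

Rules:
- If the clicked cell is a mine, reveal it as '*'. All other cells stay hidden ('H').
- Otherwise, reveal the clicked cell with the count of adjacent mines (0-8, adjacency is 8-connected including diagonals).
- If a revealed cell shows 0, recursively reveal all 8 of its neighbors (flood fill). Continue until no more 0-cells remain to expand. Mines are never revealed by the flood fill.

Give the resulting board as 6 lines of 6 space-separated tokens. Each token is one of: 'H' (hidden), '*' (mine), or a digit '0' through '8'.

0 0 0 0 0 0
2 2 1 0 0 0
H H 1 0 0 0
2 2 1 0 0 0
0 0 0 0 0 0
0 0 0 0 0 0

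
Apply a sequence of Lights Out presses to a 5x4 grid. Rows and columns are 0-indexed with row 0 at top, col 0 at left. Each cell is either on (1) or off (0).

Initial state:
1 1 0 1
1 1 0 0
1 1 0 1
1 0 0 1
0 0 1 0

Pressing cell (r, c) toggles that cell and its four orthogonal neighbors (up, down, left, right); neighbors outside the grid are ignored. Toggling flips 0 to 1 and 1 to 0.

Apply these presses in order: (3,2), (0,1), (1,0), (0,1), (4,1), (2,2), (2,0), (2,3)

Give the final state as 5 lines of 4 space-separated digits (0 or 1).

Answer: 0 1 0 1
1 0 1 1
1 1 1 1
0 0 0 1
1 1 1 0

Derivation:
After press 1 at (3,2):
1 1 0 1
1 1 0 0
1 1 1 1
1 1 1 0
0 0 0 0

After press 2 at (0,1):
0 0 1 1
1 0 0 0
1 1 1 1
1 1 1 0
0 0 0 0

After press 3 at (1,0):
1 0 1 1
0 1 0 0
0 1 1 1
1 1 1 0
0 0 0 0

After press 4 at (0,1):
0 1 0 1
0 0 0 0
0 1 1 1
1 1 1 0
0 0 0 0

After press 5 at (4,1):
0 1 0 1
0 0 0 0
0 1 1 1
1 0 1 0
1 1 1 0

After press 6 at (2,2):
0 1 0 1
0 0 1 0
0 0 0 0
1 0 0 0
1 1 1 0

After press 7 at (2,0):
0 1 0 1
1 0 1 0
1 1 0 0
0 0 0 0
1 1 1 0

After press 8 at (2,3):
0 1 0 1
1 0 1 1
1 1 1 1
0 0 0 1
1 1 1 0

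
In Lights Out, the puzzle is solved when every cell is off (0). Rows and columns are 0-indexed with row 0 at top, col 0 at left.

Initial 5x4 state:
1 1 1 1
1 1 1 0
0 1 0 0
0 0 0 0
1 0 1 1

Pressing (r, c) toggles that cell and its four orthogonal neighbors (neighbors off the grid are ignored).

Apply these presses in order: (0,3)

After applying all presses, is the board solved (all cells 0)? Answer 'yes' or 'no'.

After press 1 at (0,3):
1 1 0 0
1 1 1 1
0 1 0 0
0 0 0 0
1 0 1 1

Lights still on: 10

Answer: no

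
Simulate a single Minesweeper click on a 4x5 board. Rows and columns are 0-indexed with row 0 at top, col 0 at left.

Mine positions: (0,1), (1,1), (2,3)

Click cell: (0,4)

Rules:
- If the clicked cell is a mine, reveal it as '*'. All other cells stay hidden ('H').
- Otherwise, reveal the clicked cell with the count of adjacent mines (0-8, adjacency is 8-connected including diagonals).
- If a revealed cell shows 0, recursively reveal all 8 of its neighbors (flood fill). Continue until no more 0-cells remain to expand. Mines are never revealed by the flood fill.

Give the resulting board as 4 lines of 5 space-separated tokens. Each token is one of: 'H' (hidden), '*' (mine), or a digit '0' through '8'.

H H 2 0 0
H H 3 1 1
H H H H H
H H H H H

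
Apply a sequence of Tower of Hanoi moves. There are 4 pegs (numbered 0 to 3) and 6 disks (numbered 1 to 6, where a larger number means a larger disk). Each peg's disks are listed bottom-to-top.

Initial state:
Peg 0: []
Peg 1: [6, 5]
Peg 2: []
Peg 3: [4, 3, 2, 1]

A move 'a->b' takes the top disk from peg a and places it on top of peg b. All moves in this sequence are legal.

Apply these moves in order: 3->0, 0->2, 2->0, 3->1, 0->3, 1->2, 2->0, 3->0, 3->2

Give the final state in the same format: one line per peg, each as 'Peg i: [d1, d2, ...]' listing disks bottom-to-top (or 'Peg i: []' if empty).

Answer: Peg 0: [2, 1]
Peg 1: [6, 5]
Peg 2: [3]
Peg 3: [4]

Derivation:
After move 1 (3->0):
Peg 0: [1]
Peg 1: [6, 5]
Peg 2: []
Peg 3: [4, 3, 2]

After move 2 (0->2):
Peg 0: []
Peg 1: [6, 5]
Peg 2: [1]
Peg 3: [4, 3, 2]

After move 3 (2->0):
Peg 0: [1]
Peg 1: [6, 5]
Peg 2: []
Peg 3: [4, 3, 2]

After move 4 (3->1):
Peg 0: [1]
Peg 1: [6, 5, 2]
Peg 2: []
Peg 3: [4, 3]

After move 5 (0->3):
Peg 0: []
Peg 1: [6, 5, 2]
Peg 2: []
Peg 3: [4, 3, 1]

After move 6 (1->2):
Peg 0: []
Peg 1: [6, 5]
Peg 2: [2]
Peg 3: [4, 3, 1]

After move 7 (2->0):
Peg 0: [2]
Peg 1: [6, 5]
Peg 2: []
Peg 3: [4, 3, 1]

After move 8 (3->0):
Peg 0: [2, 1]
Peg 1: [6, 5]
Peg 2: []
Peg 3: [4, 3]

After move 9 (3->2):
Peg 0: [2, 1]
Peg 1: [6, 5]
Peg 2: [3]
Peg 3: [4]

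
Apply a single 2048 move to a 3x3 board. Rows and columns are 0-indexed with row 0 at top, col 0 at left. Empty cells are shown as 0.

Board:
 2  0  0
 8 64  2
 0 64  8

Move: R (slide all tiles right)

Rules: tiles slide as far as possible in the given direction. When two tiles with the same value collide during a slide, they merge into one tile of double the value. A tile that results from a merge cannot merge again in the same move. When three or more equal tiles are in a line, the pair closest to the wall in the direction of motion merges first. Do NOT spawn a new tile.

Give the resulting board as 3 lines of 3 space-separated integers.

Answer:  0  0  2
 8 64  2
 0 64  8

Derivation:
Slide right:
row 0: [2, 0, 0] -> [0, 0, 2]
row 1: [8, 64, 2] -> [8, 64, 2]
row 2: [0, 64, 8] -> [0, 64, 8]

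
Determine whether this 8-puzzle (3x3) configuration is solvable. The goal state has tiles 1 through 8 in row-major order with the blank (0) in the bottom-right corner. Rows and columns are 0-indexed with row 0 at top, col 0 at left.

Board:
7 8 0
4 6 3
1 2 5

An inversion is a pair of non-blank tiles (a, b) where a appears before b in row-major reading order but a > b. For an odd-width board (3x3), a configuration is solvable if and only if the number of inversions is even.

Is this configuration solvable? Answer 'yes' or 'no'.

Inversions (pairs i<j in row-major order where tile[i] > tile[j] > 0): 21
21 is odd, so the puzzle is not solvable.

Answer: no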